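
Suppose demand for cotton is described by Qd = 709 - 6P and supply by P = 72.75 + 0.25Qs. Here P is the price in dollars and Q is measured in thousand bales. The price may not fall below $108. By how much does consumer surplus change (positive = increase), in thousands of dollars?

-680

Rearranging supply gives Qs = 4P - 291. Equilibrium: 709 - 6P = 4P - 291, so 1000 = 10P and P* = 100, Q* = 109.
Because the floor (108) lies above the market-clearing price, it is binding.
At P = 108: Qd = 709 - 6·108 = 61 and Qs = 4·108 - 291 = 141.
Consumer surplus without the control is ½ · (709/6 - 100) · 109 = 11881/12.
With the floor, consumers buy 61 units at 108, so CS = ½ · (709/6 - 108) · 61 = 3721/12.
Change in consumer surplus = 3721/12 - 11881/12 = -680.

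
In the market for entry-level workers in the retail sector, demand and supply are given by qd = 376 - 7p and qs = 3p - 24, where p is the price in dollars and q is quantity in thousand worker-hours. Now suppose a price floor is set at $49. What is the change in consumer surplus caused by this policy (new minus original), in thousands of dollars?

Equilibrium: 376 - 7p = 3p - 24, so 400 = 10p and p* = 40, q* = 96.
The floor of 49 is above the equilibrium price 40, so it binds.
At p = 49: qd = 376 - 7·49 = 33 and qs = 3·49 - 24 = 123.
Consumer surplus without the control is ½ · (376/7 - 40) · 96 = 4608/7.
With the floor, consumers buy 33 units at 49, so CS = ½ · (376/7 - 49) · 33 = 1089/14.
Change in consumer surplus = 1089/14 - 4608/7 = -580.5.

-580.5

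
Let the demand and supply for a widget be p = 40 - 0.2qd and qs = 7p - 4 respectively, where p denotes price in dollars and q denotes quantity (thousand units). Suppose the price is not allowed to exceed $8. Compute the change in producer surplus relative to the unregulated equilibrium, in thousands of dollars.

-751.5

Rearranging demand gives qd = 200 - 5p. Setting quantity demanded equal to quantity supplied, 200 - 5p = 7p - 4, gives p* = 17 and q* = 115.
Since 8 < 17, the ceiling is binding.
At p = 8: qd = 200 - 5·8 = 160 and qs = 7·8 - 4 = 52.
Producer surplus without the control is ½ · (17 - 4/7) · 115 = 13225/14.
With the ceiling, producers sell 52 units at 8, so PS = ½ · (8 - 4/7) · 52 = 1352/7.
Change in producer surplus = 1352/7 - 13225/14 = -751.5.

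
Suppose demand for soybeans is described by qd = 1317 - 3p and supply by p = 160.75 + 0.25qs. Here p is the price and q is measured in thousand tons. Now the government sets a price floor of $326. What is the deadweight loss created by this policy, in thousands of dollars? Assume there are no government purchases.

5554.5

Rearranging supply gives qs = 4p - 643. Equilibrium: 1317 - 3p = 4p - 643, so 1960 = 7p and p* = 280, q* = 477.
The floor of 326 is above the equilibrium price 280, so it binds.
At p = 326: qd = 1317 - 3·326 = 339 and qs = 4·326 - 643 = 661.
Quantity traded falls to 339. At q = 339 the demand price is (1317 - 339)/3 = 326 and the supply price is (643 + 339)/4 = 245.5.
Deadweight loss = ½ · (326 - 245.5) · (477 - 339) = ½ · 80.5 · 138 = 5554.5.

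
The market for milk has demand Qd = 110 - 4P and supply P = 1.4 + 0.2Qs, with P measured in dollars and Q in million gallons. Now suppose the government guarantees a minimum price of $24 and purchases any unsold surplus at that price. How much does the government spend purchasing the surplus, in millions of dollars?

Rearranging supply gives Qs = 5P - 7. Setting quantity demanded equal to quantity supplied, 110 - 4P = 5P - 7, gives P* = 13 and Q* = 58.
Because the floor (24) lies above the market-clearing price, it is binding.
At P = 24: Qd = 110 - 4·24 = 14 and Qs = 5·24 - 7 = 113.
Surplus = Qs - Qd = 99.
Government expenditure = surplus × support price = 99 × 24 = 2376.

2376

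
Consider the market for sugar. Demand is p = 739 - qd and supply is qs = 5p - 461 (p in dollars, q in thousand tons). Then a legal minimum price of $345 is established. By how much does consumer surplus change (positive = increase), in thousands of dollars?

Rearranging demand gives qd = 739 - p. Equilibrium: 739 - p = 5p - 461, so 1200 = 6p and p* = 200, q* = 539.
Since 345 > 200, the floor is binding.
At p = 345: qd = 739 - 345 = 394 and qs = 5·345 - 461 = 1264.
Consumer surplus without the control is ½ · (739 - 200) · 539 = 145260.5.
With the floor, consumers buy 394 units at 345, so CS = ½ · (739 - 345) · 394 = 77618.
Change in consumer surplus = 77618 - 145260.5 = -67642.5.

-67642.5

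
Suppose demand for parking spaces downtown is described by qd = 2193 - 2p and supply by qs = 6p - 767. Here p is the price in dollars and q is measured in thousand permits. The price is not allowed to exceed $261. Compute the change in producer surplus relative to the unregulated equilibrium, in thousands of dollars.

Equilibrium: 2193 - 2p = 6p - 767, so 2960 = 8p and p* = 370, q* = 1453.
Since 261 < 370, the ceiling is binding.
At p = 261: qd = 2193 - 2·261 = 1671 and qs = 6·261 - 767 = 799.
Producer surplus without the control is ½ · (370 - 767/6) · 1453 = 2111209/12.
With the ceiling, producers sell 799 units at 261, so PS = ½ · (261 - 767/6) · 799 = 638401/12.
Change in producer surplus = 638401/12 - 2111209/12 = -122734.

-122734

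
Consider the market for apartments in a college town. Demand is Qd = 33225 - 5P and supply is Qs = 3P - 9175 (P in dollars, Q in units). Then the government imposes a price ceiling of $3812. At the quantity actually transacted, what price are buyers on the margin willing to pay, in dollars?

6192.8

In a free market, 33225 - 5P = 3P - 9175 gives the equilibrium P* = 5300, Q* = 6725.
The ceiling of 3812 is below the equilibrium price 5300, so it binds.
At P = 3812: Qd = 33225 - 5·3812 = 14165 and Qs = 3·3812 - 9175 = 2261.
Only 2261 units reach the market. On the demand curve, the marginal buyer's willingness to pay at Q = 2261 is (33225 - 2261)/5 = 6192.8.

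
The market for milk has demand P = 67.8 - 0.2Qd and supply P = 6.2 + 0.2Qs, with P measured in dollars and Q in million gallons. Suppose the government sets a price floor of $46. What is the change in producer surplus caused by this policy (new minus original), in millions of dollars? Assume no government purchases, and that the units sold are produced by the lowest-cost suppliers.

778.5

Rearranging demand gives Qd = 339 - 5P; rearranging supply gives Qs = 5P - 31. In a free market, 339 - 5P = 5P - 31 gives the equilibrium P* = 37, Q* = 154.
Since 46 > 37, the floor is binding.
At P = 46: Qd = 339 - 5·46 = 109 and Qs = 5·46 - 31 = 199.
Producer surplus without the control is ½ · (37 - 6.2) · 154 = 2371.6.
With the floor, 109 units are sold at 46. The supply price at Q = 109 is 28, so PS = ½ · [(46 - 6.2) + (46 - 28)] · 109 = 3150.1.
Change in producer surplus = 3150.1 - 2371.6 = 778.5.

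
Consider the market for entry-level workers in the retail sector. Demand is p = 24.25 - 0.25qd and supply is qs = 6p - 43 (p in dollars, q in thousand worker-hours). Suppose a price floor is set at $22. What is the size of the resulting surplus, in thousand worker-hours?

80

Rearranging demand gives qd = 97 - 4p. Setting quantity demanded equal to quantity supplied, 97 - 4p = 6p - 43, gives p* = 14 and q* = 41.
Because the floor (22) lies above the market-clearing price, it is binding.
At p = 22: qd = 97 - 4·22 = 9 and qs = 6·22 - 43 = 89.
Surplus = qs - qd = 89 - 9 = 80.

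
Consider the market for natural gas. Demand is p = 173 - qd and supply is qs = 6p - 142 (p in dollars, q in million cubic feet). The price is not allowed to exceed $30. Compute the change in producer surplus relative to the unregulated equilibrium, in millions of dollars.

Rearranging demand gives qd = 173 - p. Equilibrium: 173 - p = 6p - 142, so 315 = 7p and p* = 45, q* = 128.
The ceiling of 30 is below the equilibrium price 45, so it binds.
At p = 30: qd = 173 - 30 = 143 and qs = 6·30 - 142 = 38.
Producer surplus without the control is ½ · (45 - 71/3) · 128 = 4096/3.
With the ceiling, producers sell 38 units at 30, so PS = ½ · (30 - 71/3) · 38 = 361/3.
Change in producer surplus = 361/3 - 4096/3 = -1245.

-1245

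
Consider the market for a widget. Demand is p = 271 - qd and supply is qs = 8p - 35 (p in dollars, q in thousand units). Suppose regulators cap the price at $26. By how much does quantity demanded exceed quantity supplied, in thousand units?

72

Rearranging demand gives qd = 271 - p. Equilibrium: 271 - p = 8p - 35, so 306 = 9p and p* = 34, q* = 237.
The ceiling of 26 is below the equilibrium price 34, so it binds.
At p = 26: qd = 271 - 26 = 245 and qs = 8·26 - 35 = 173.
Shortage = qd - qs = 245 - 173 = 72.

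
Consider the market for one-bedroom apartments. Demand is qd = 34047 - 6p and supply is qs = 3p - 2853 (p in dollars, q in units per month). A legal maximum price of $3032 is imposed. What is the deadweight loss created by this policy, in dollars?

Equilibrium: 34047 - 6p = 3p - 2853, so 36900 = 9p and p* = 4100, q* = 9447.
Since 3032 < 4100, the ceiling is binding.
At p = 3032: qd = 34047 - 6·3032 = 15855 and qs = 3·3032 - 2853 = 6243.
Quantity traded falls to 6243. At q = 6243 the demand price is (34047 - 6243)/6 = 4634 and the supply price is (2853 + 6243)/3 = 3032.
Deadweight loss = ½ · (4634 - 3032) · (9447 - 6243) = ½ · 1602 · 3204 = 2566404.

2566404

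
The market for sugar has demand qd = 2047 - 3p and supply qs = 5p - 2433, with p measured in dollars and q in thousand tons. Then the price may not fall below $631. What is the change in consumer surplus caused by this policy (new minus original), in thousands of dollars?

Setting quantity demanded equal to quantity supplied, 2047 - 3p = 5p - 2433, gives p* = 560 and q* = 367.
Since 631 > 560, the floor is binding.
At p = 631: qd = 2047 - 3·631 = 154 and qs = 5·631 - 2433 = 722.
Consumer surplus without the control is ½ · (2047/3 - 560) · 367 = 134689/6.
With the floor, consumers buy 154 units at 631, so CS = ½ · (2047/3 - 631) · 154 = 11858/3.
Change in consumer surplus = 11858/3 - 134689/6 = -18495.5.

-18495.5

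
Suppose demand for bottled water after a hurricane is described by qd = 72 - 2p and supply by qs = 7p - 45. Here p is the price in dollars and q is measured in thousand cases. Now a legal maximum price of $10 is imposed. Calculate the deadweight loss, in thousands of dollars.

In a free market, 72 - 2p = 7p - 45 gives the equilibrium p* = 13, q* = 46.
Because the ceiling (10) lies below the market-clearing price, it is binding.
At p = 10: qd = 72 - 2·10 = 52 and qs = 7·10 - 45 = 25.
Quantity traded falls to 25. At q = 25 the demand price is (72 - 25)/2 = 23.5 and the supply price is (45 + 25)/7 = 10.
Deadweight loss = ½ · (23.5 - 10) · (46 - 25) = ½ · 13.5 · 21 = 141.75.

141.75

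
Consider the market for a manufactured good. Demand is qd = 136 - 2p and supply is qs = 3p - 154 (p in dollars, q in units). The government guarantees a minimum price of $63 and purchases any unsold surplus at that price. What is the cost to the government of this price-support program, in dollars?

1575

In a free market, 136 - 2p = 3p - 154 gives the equilibrium p* = 58, q* = 20.
The floor of 63 is above the equilibrium price 58, so it binds.
At p = 63: qd = 136 - 2·63 = 10 and qs = 3·63 - 154 = 35.
Surplus = qs - qd = 25.
Government expenditure = surplus × support price = 25 × 63 = 1575.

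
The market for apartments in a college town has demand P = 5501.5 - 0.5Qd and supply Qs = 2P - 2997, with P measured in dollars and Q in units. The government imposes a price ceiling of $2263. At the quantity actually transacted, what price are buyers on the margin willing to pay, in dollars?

4737

Rearranging demand gives Qd = 11003 - 2P. Equilibrium: 11003 - 2P = 2P - 2997, so 14000 = 4P and P* = 3500, Q* = 4003.
Because the ceiling (2263) lies below the market-clearing price, it is binding.
At P = 2263: Qd = 11003 - 2·2263 = 6477 and Qs = 2·2263 - 2997 = 1529.
Only 1529 units reach the market. On the demand curve, the marginal buyer's willingness to pay at Q = 1529 is (11003 - 1529)/2 = 4737.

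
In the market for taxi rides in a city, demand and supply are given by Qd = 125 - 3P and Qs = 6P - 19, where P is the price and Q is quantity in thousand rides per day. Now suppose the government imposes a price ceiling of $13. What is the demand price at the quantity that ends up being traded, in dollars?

22

Without the control the market clears where 125 - 3P = 6P - 19, i.e. P* = 16 and Q* = 77.
The ceiling of 13 is below the equilibrium price 16, so it binds.
At P = 13: Qd = 125 - 3·13 = 86 and Qs = 6·13 - 19 = 59.
Only 59 units reach the market. On the demand curve, the marginal buyer's willingness to pay at Q = 59 is (125 - 59)/3 = 22.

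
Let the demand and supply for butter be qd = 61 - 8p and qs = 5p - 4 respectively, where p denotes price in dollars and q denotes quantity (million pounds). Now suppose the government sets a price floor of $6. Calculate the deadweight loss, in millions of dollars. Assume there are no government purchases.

10.4

Equilibrium: 61 - 8p = 5p - 4, so 65 = 13p and p* = 5, q* = 21.
Since 6 > 5, the floor is binding.
At p = 6: qd = 61 - 8·6 = 13 and qs = 5·6 - 4 = 26.
Quantity traded falls to 13. At q = 13 the demand price is (61 - 13)/8 = 6 and the supply price is (4 + 13)/5 = 3.4.
Deadweight loss = ½ · (6 - 3.4) · (21 - 13) = ½ · 2.6 · 8 = 10.4.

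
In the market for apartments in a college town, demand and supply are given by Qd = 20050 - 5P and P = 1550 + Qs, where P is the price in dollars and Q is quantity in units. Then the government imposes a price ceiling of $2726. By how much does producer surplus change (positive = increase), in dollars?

Rearranging supply gives Qs = P - 1550. Equilibrium: 20050 - 5P = P - 1550, so 21600 = 6P and P* = 3600, Q* = 2050.
Since 2726 < 3600, the ceiling is binding.
At P = 2726: Qd = 20050 - 5·2726 = 6420 and Qs = 2726 - 1550 = 1176.
Producer surplus without the control is ½ · (3600 - 1550) · 2050 = 2101250.
With the ceiling, producers sell 1176 units at 2726, so PS = ½ · (2726 - 1550) · 1176 = 691488.
Change in producer surplus = 691488 - 2101250 = -1409762.

-1409762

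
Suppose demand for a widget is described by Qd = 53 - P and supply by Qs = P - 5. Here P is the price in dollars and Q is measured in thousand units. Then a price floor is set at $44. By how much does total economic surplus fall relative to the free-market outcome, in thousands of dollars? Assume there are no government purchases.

In a free market, 53 - P = P - 5 gives the equilibrium P* = 29, Q* = 24.
The floor of 44 is above the equilibrium price 29, so it binds.
At P = 44: Qd = 53 - 44 = 9 and Qs = 44 - 5 = 39.
Quantity traded falls to 9. At Q = 9 the demand price is 53 - 9 = 44 and the supply price is 5 + 9 = 14.
Deadweight loss = ½ · (44 - 14) · (24 - 9) = ½ · 30 · 15 = 225.

225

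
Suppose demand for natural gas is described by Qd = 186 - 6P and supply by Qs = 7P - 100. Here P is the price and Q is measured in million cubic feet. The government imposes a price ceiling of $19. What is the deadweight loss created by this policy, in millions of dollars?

68.25

Equilibrium: 186 - 6P = 7P - 100, so 286 = 13P and P* = 22, Q* = 54.
Because the ceiling (19) lies below the market-clearing price, it is binding.
At P = 19: Qd = 186 - 6·19 = 72 and Qs = 7·19 - 100 = 33.
Quantity traded falls to 33. At Q = 33 the demand price is (186 - 33)/6 = 25.5 and the supply price is (100 + 33)/7 = 19.
Deadweight loss = ½ · (25.5 - 19) · (54 - 33) = ½ · 6.5 · 21 = 68.25.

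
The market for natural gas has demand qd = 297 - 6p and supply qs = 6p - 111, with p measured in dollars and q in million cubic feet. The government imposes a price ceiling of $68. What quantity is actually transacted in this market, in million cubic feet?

93

Setting quantity demanded equal to quantity supplied, 297 - 6p = 6p - 111, gives p* = 34 and q* = 93.
The ceiling of 68 is above the equilibrium price 34, so it is not binding; the market clears at p* = 34, q* = 93.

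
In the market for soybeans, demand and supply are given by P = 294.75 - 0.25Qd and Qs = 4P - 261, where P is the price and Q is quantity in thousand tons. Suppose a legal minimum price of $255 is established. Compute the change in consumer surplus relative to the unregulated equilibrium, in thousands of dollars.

-23175

Rearranging demand gives Qd = 1179 - 4P. Setting quantity demanded equal to quantity supplied, 1179 - 4P = 4P - 261, gives P* = 180 and Q* = 459.
Since 255 > 180, the floor is binding.
At P = 255: Qd = 1179 - 4·255 = 159 and Qs = 4·255 - 261 = 759.
Consumer surplus without the control is ½ · (294.75 - 180) · 459 = 26335.125.
With the floor, consumers buy 159 units at 255, so CS = ½ · (294.75 - 255) · 159 = 3160.125.
Change in consumer surplus = 3160.125 - 26335.125 = -23175.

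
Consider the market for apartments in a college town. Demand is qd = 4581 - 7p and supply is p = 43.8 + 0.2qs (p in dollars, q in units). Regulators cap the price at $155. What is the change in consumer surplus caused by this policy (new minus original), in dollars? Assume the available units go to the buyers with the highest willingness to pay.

29032.5

Rearranging supply gives qs = 5p - 219. In a free market, 4581 - 7p = 5p - 219 gives the equilibrium p* = 400, q* = 1781.
The ceiling of 155 is below the equilibrium price 400, so it binds.
At p = 155: qd = 4581 - 7·155 = 3496 and qs = 5·155 - 219 = 556.
Consumer surplus without the control is ½ · (4581/7 - 400) · 1781 = 3171961/14.
With the ceiling, 556 units are sold at 155 (assume they go to the highest-value buyers). The demand price at q = 556 is 575, so CS = ½ · [(4581/7 - 155) + (575 - 155)] · 556 = 1789208/7.
Change in consumer surplus = 1789208/7 - 3171961/14 = 29032.5.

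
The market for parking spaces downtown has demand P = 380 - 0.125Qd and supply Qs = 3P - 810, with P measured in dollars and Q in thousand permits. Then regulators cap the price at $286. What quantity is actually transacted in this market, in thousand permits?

Rearranging demand gives Qd = 3040 - 8P. In a free market, 3040 - 8P = 3P - 810 gives the equilibrium P* = 350, Q* = 240.
The ceiling of 286 is below the equilibrium price 350, so it binds.
At P = 286: Qd = 3040 - 8·286 = 752 and Qs = 3·286 - 810 = 48.
The quantity actually transacted is the short side, supply: 48.

48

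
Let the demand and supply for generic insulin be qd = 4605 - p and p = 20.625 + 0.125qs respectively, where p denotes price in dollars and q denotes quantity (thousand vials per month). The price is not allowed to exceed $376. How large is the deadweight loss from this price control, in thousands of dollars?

Rearranging supply gives qs = 8p - 165. In a free market, 4605 - p = 8p - 165 gives the equilibrium p* = 530, q* = 4075.
The ceiling of 376 is below the equilibrium price 530, so it binds.
At p = 376: qd = 4605 - 376 = 4229 and qs = 8·376 - 165 = 2843.
Quantity traded falls to 2843. At q = 2843 the demand price is 4605 - 2843 = 1762 and the supply price is (165 + 2843)/8 = 376.
Deadweight loss = ½ · (1762 - 376) · (4075 - 2843) = ½ · 1386 · 1232 = 853776.

853776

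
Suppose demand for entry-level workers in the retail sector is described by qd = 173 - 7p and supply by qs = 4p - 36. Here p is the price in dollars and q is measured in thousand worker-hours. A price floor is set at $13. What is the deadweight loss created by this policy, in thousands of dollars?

Equilibrium: 173 - 7p = 4p - 36, so 209 = 11p and p* = 19, q* = 40.
Since 13 is below p* = 19, the floor does not bind and the free-market outcome prevails.
Since the control does not bind, no trades are prevented and deadweight loss is zero.

0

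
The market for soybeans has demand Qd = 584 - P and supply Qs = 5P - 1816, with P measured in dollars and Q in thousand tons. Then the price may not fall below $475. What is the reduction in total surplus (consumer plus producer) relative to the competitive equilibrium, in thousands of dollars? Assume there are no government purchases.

In a free market, 584 - P = 5P - 1816 gives the equilibrium P* = 400, Q* = 184.
The floor of 475 is above the equilibrium price 400, so it binds.
At P = 475: Qd = 584 - 475 = 109 and Qs = 5·475 - 1816 = 559.
Quantity traded falls to 109. At Q = 109 the demand price is 584 - 109 = 475 and the supply price is (1816 + 109)/5 = 385.
Deadweight loss = ½ · (475 - 385) · (184 - 109) = ½ · 90 · 75 = 3375.

3375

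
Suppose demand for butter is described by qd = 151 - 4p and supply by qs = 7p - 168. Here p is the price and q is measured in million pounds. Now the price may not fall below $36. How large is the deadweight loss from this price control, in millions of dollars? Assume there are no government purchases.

Setting quantity demanded equal to quantity supplied, 151 - 4p = 7p - 168, gives p* = 29 and q* = 35.
The floor of 36 is above the equilibrium price 29, so it binds.
At p = 36: qd = 151 - 4·36 = 7 and qs = 7·36 - 168 = 84.
Quantity traded falls to 7. At q = 7 the demand price is (151 - 7)/4 = 36 and the supply price is (168 + 7)/7 = 25.
Deadweight loss = ½ · (36 - 25) · (35 - 7) = ½ · 11 · 28 = 154.

154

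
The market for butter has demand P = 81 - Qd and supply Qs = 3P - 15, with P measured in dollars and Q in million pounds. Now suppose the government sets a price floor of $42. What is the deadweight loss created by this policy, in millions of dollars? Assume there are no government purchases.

Rearranging demand gives Qd = 81 - P. In a free market, 81 - P = 3P - 15 gives the equilibrium P* = 24, Q* = 57.
The floor of 42 is above the equilibrium price 24, so it binds.
At P = 42: Qd = 81 - 42 = 39 and Qs = 3·42 - 15 = 111.
Quantity traded falls to 39. At Q = 39 the demand price is 81 - 39 = 42 and the supply price is (15 + 39)/3 = 18.
Deadweight loss = ½ · (42 - 18) · (57 - 39) = ½ · 24 · 18 = 216.

216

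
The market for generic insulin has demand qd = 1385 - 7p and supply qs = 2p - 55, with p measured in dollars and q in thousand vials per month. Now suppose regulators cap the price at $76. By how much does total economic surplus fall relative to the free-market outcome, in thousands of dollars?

9072

In a free market, 1385 - 7p = 2p - 55 gives the equilibrium p* = 160, q* = 265.
Since 76 < 160, the ceiling is binding.
At p = 76: qd = 1385 - 7·76 = 853 and qs = 2·76 - 55 = 97.
Quantity traded falls to 97. At q = 97 the demand price is (1385 - 97)/7 = 184 and the supply price is (55 + 97)/2 = 76.
Deadweight loss = ½ · (184 - 76) · (265 - 97) = ½ · 108 · 168 = 9072.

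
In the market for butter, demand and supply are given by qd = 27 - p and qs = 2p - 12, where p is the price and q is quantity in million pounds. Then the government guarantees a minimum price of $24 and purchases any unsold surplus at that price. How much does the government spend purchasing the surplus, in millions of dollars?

792

In a free market, 27 - p = 2p - 12 gives the equilibrium p* = 13, q* = 14.
Since 24 > 13, the floor is binding.
At p = 24: qd = 27 - 24 = 3 and qs = 2·24 - 12 = 36.
Surplus = qs - qd = 33.
Government expenditure = surplus × support price = 33 × 24 = 792.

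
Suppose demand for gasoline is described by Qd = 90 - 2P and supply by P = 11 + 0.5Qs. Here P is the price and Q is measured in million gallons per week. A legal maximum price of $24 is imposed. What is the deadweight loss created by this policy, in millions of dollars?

32

Rearranging supply gives Qs = 2P - 22. Without the control the market clears where 90 - 2P = 2P - 22, i.e. P* = 28 and Q* = 34.
The ceiling of 24 is below the equilibrium price 28, so it binds.
At P = 24: Qd = 90 - 2·24 = 42 and Qs = 2·24 - 22 = 26.
Quantity traded falls to 26. At Q = 26 the demand price is (90 - 26)/2 = 32 and the supply price is (22 + 26)/2 = 24.
Deadweight loss = ½ · (32 - 24) · (34 - 26) = ½ · 8 · 8 = 32.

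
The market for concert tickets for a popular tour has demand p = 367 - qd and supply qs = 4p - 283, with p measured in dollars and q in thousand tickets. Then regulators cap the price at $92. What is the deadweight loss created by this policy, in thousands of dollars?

14440

Rearranging demand gives qd = 367 - p. Without the control the market clears where 367 - p = 4p - 283, i.e. p* = 130 and q* = 237.
Since 92 < 130, the ceiling is binding.
At p = 92: qd = 367 - 92 = 275 and qs = 4·92 - 283 = 85.
Quantity traded falls to 85. At q = 85 the demand price is 367 - 85 = 282 and the supply price is (283 + 85)/4 = 92.
Deadweight loss = ½ · (282 - 92) · (237 - 85) = ½ · 190 · 152 = 14440.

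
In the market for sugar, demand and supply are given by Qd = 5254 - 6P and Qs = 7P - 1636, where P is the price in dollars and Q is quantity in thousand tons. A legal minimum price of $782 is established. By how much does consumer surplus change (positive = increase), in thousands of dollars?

In a free market, 5254 - 6P = 7P - 1636 gives the equilibrium P* = 530, Q* = 2074.
The floor of 782 is above the equilibrium price 530, so it binds.
At P = 782: Qd = 5254 - 6·782 = 562 and Qs = 7·782 - 1636 = 3838.
Consumer surplus without the control is ½ · (2627/3 - 530) · 2074 = 1075369/3.
With the floor, consumers buy 562 units at 782, so CS = ½ · (2627/3 - 782) · 562 = 78961/3.
Change in consumer surplus = 78961/3 - 1075369/3 = -332136.

-332136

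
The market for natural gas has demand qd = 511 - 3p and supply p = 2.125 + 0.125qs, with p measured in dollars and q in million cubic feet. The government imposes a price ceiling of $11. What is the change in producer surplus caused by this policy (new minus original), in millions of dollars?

-8103

Rearranging supply gives qs = 8p - 17. Setting quantity demanded equal to quantity supplied, 511 - 3p = 8p - 17, gives p* = 48 and q* = 367.
Since 11 < 48, the ceiling is binding.
At p = 11: qd = 511 - 3·11 = 478 and qs = 8·11 - 17 = 71.
Producer surplus without the control is ½ · (48 - 2.125) · 367 = 8418.0625.
With the ceiling, producers sell 71 units at 11, so PS = ½ · (11 - 2.125) · 71 = 315.0625.
Change in producer surplus = 315.0625 - 8418.0625 = -8103.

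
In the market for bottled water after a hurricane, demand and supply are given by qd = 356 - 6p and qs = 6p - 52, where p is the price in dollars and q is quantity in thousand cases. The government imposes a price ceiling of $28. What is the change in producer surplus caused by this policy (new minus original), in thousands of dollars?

-804

Without the control the market clears where 356 - 6p = 6p - 52, i.e. p* = 34 and q* = 152.
Since 28 < 34, the ceiling is binding.
At p = 28: qd = 356 - 6·28 = 188 and qs = 6·28 - 52 = 116.
Producer surplus without the control is ½ · (34 - 26/3) · 152 = 5776/3.
With the ceiling, producers sell 116 units at 28, so PS = ½ · (28 - 26/3) · 116 = 3364/3.
Change in producer surplus = 3364/3 - 5776/3 = -804.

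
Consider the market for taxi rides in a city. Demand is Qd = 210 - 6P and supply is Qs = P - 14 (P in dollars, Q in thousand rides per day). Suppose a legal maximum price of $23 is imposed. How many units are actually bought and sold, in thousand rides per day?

Setting quantity demanded equal to quantity supplied, 210 - 6P = P - 14, gives P* = 32 and Q* = 18.
Because the ceiling (23) lies below the market-clearing price, it is binding.
At P = 23: Qd = 210 - 6·23 = 72 and Qs = 23 - 14 = 9.
The quantity actually transacted is the short side, supply: 9.

9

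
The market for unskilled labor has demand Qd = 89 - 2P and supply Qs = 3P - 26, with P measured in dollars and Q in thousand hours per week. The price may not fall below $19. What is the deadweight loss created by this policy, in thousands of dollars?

Equilibrium: 89 - 2P = 3P - 26, so 115 = 5P and P* = 23, Q* = 43.
The floor of 19 is below the equilibrium price 23, so it is not binding; the market clears at P* = 23, Q* = 43.
Since the control does not bind, no trades are prevented and deadweight loss is zero.

0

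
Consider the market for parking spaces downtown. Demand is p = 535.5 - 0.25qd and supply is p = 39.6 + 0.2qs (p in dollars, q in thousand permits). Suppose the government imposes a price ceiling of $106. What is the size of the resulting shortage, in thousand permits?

Rearranging demand gives qd = 2142 - 4p; rearranging supply gives qs = 5p - 198. Setting quantity demanded equal to quantity supplied, 2142 - 4p = 5p - 198, gives p* = 260 and q* = 1102.
Since 106 < 260, the ceiling is binding.
At p = 106: qd = 2142 - 4·106 = 1718 and qs = 5·106 - 198 = 332.
Shortage = qd - qs = 1718 - 332 = 1386.

1386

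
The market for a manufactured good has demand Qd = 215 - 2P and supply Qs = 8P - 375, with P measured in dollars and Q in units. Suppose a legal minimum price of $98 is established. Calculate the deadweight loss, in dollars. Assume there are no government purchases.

1901.25

In a free market, 215 - 2P = 8P - 375 gives the equilibrium P* = 59, Q* = 97.
The floor of 98 is above the equilibrium price 59, so it binds.
At P = 98: Qd = 215 - 2·98 = 19 and Qs = 8·98 - 375 = 409.
Quantity traded falls to 19. At Q = 19 the demand price is (215 - 19)/2 = 98 and the supply price is (375 + 19)/8 = 49.25.
Deadweight loss = ½ · (98 - 49.25) · (97 - 19) = ½ · 48.75 · 78 = 1901.25.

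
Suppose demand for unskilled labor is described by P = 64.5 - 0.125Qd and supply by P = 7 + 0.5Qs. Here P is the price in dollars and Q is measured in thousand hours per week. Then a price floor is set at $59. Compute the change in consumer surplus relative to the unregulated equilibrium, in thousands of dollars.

Rearranging demand gives Qd = 516 - 8P; rearranging supply gives Qs = 2P - 14. Equilibrium: 516 - 8P = 2P - 14, so 530 = 10P and P* = 53, Q* = 92.
Because the floor (59) lies above the market-clearing price, it is binding.
At P = 59: Qd = 516 - 8·59 = 44 and Qs = 2·59 - 14 = 104.
Consumer surplus without the control is ½ · (64.5 - 53) · 92 = 529.
With the floor, consumers buy 44 units at 59, so CS = ½ · (64.5 - 59) · 44 = 121.
Change in consumer surplus = 121 - 529 = -408.

-408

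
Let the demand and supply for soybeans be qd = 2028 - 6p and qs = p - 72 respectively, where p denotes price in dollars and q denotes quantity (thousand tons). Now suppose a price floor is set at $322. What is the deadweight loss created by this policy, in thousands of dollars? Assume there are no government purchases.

In a free market, 2028 - 6p = p - 72 gives the equilibrium p* = 300, q* = 228.
Because the floor (322) lies above the market-clearing price, it is binding.
At p = 322: qd = 2028 - 6·322 = 96 and qs = 322 - 72 = 250.
Quantity traded falls to 96. At q = 96 the demand price is (2028 - 96)/6 = 322 and the supply price is 72 + 96 = 168.
Deadweight loss = ½ · (322 - 168) · (228 - 96) = ½ · 154 · 132 = 10164.

10164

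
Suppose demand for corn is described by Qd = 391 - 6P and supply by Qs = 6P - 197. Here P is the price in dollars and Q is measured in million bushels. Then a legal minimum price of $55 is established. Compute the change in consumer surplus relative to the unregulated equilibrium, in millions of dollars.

Setting quantity demanded equal to quantity supplied, 391 - 6P = 6P - 197, gives P* = 49 and Q* = 97.
The floor of 55 is above the equilibrium price 49, so it binds.
At P = 55: Qd = 391 - 6·55 = 61 and Qs = 6·55 - 197 = 133.
Consumer surplus without the control is ½ · (391/6 - 49) · 97 = 9409/12.
With the floor, consumers buy 61 units at 55, so CS = ½ · (391/6 - 55) · 61 = 3721/12.
Change in consumer surplus = 3721/12 - 9409/12 = -474.

-474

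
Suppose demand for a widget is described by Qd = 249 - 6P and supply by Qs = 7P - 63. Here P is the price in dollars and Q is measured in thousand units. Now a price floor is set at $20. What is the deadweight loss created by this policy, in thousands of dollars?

0

Equilibrium: 249 - 6P = 7P - 63, so 312 = 13P and P* = 24, Q* = 105.
The floor of 20 is below the equilibrium price 24, so it is not binding; the market clears at P* = 24, Q* = 105.
Since the control does not bind, no trades are prevented and deadweight loss is zero.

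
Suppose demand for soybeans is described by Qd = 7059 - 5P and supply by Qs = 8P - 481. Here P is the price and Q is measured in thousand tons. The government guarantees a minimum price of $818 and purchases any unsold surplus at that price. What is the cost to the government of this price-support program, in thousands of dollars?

2530892

In a free market, 7059 - 5P = 8P - 481 gives the equilibrium P* = 580, Q* = 4159.
The floor of 818 is above the equilibrium price 580, so it binds.
At P = 818: Qd = 7059 - 5·818 = 2969 and Qs = 8·818 - 481 = 6063.
Surplus = Qs - Qd = 3094.
Government expenditure = surplus × support price = 3094 × 818 = 2530892.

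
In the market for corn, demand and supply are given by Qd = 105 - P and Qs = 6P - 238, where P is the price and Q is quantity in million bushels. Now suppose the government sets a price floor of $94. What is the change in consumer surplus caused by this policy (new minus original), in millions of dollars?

-1507.5

Without the control the market clears where 105 - P = 6P - 238, i.e. P* = 49 and Q* = 56.
The floor of 94 is above the equilibrium price 49, so it binds.
At P = 94: Qd = 105 - 94 = 11 and Qs = 6·94 - 238 = 326.
Consumer surplus without the control is ½ · (105 - 49) · 56 = 1568.
With the floor, consumers buy 11 units at 94, so CS = ½ · (105 - 94) · 11 = 60.5.
Change in consumer surplus = 60.5 - 1568 = -1507.5.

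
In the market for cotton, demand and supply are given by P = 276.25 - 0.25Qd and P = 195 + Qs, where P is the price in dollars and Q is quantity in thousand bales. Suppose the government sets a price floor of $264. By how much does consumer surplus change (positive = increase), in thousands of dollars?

-228

Rearranging demand gives Qd = 1105 - 4P; rearranging supply gives Qs = P - 195. Equilibrium: 1105 - 4P = P - 195, so 1300 = 5P and P* = 260, Q* = 65.
Since 264 > 260, the floor is binding.
At P = 264: Qd = 1105 - 4·264 = 49 and Qs = 264 - 195 = 69.
Consumer surplus without the control is ½ · (276.25 - 260) · 65 = 528.125.
With the floor, consumers buy 49 units at 264, so CS = ½ · (276.25 - 264) · 49 = 300.125.
Change in consumer surplus = 300.125 - 528.125 = -228.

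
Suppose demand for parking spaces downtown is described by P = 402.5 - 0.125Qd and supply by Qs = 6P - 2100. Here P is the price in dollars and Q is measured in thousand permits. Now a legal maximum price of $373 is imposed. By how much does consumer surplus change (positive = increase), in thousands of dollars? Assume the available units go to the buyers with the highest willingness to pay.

Rearranging demand gives Qd = 3220 - 8P. Without the control the market clears where 3220 - 8P = 6P - 2100, i.e. P* = 380 and Q* = 180.
Because the ceiling (373) lies below the market-clearing price, it is binding.
At P = 373: Qd = 3220 - 8·373 = 236 and Qs = 6·373 - 2100 = 138.
Consumer surplus without the control is ½ · (402.5 - 380) · 180 = 2025.
With the ceiling, 138 units are sold at 373 (assume they go to the highest-value buyers). The demand price at Q = 138 is 385.25, so CS = ½ · [(402.5 - 373) + (385.25 - 373)] · 138 = 2880.75.
Change in consumer surplus = 2880.75 - 2025 = 855.75.

855.75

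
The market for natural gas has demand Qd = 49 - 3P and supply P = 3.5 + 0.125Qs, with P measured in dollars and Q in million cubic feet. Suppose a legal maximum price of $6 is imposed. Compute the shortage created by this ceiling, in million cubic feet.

Rearranging supply gives Qs = 8P - 28. Equilibrium: 49 - 3P = 8P - 28, so 77 = 11P and P* = 7, Q* = 28.
The ceiling of 6 is below the equilibrium price 7, so it binds.
At P = 6: Qd = 49 - 3·6 = 31 and Qs = 8·6 - 28 = 20.
Shortage = Qd - Qs = 31 - 20 = 11.

11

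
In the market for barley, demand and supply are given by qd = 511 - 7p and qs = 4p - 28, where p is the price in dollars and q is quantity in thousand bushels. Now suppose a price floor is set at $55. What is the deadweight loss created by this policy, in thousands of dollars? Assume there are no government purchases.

346.5

Equilibrium: 511 - 7p = 4p - 28, so 539 = 11p and p* = 49, q* = 168.
The floor of 55 is above the equilibrium price 49, so it binds.
At p = 55: qd = 511 - 7·55 = 126 and qs = 4·55 - 28 = 192.
Quantity traded falls to 126. At q = 126 the demand price is (511 - 126)/7 = 55 and the supply price is (28 + 126)/4 = 38.5.
Deadweight loss = ½ · (55 - 38.5) · (168 - 126) = ½ · 16.5 · 42 = 346.5.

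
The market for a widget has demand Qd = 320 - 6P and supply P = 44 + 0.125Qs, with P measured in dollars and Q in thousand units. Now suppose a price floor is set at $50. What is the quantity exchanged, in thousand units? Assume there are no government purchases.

20

Rearranging supply gives Qs = 8P - 352. Setting quantity demanded equal to quantity supplied, 320 - 6P = 8P - 352, gives P* = 48 and Q* = 32.
Because the floor (50) lies above the market-clearing price, it is binding.
At P = 50: Qd = 320 - 6·50 = 20 and Qs = 8·50 - 352 = 48.
The quantity actually transacted is the short side, demand: 20.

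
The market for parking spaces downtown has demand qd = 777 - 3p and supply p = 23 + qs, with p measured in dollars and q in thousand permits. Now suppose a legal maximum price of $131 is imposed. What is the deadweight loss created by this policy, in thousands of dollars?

3174

Rearranging supply gives qs = p - 23. Setting quantity demanded equal to quantity supplied, 777 - 3p = p - 23, gives p* = 200 and q* = 177.
Because the ceiling (131) lies below the market-clearing price, it is binding.
At p = 131: qd = 777 - 3·131 = 384 and qs = 131 - 23 = 108.
Quantity traded falls to 108. At q = 108 the demand price is (777 - 108)/3 = 223 and the supply price is 23 + 108 = 131.
Deadweight loss = ½ · (223 - 131) · (177 - 108) = ½ · 92 · 69 = 3174.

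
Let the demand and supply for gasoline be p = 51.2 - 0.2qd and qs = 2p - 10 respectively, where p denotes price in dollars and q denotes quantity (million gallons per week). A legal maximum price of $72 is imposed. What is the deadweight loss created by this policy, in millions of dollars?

Rearranging demand gives qd = 256 - 5p. Without the control the market clears where 256 - 5p = 2p - 10, i.e. p* = 38 and q* = 66.
The ceiling of 72 is above the equilibrium price 38, so it is not binding; the market clears at p* = 38, q* = 66.
Since the control does not bind, no trades are prevented and deadweight loss is zero.

0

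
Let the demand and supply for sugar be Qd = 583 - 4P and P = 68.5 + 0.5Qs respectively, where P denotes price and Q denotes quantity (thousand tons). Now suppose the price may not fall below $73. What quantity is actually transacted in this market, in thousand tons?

Rearranging supply gives Qs = 2P - 137. In a free market, 583 - 4P = 2P - 137 gives the equilibrium P* = 120, Q* = 103.
Since 73 is below P* = 120, the floor does not bind and the free-market outcome prevails.

103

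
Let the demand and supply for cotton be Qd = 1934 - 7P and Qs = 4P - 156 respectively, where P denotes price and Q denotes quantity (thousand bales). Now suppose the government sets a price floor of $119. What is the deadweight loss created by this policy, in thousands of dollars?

0

Setting quantity demanded equal to quantity supplied, 1934 - 7P = 4P - 156, gives P* = 190 and Q* = 604.
The floor of 119 is below the equilibrium price 190, so it is not binding; the market clears at P* = 190, Q* = 604.
Since the control does not bind, no trades are prevented and deadweight loss is zero.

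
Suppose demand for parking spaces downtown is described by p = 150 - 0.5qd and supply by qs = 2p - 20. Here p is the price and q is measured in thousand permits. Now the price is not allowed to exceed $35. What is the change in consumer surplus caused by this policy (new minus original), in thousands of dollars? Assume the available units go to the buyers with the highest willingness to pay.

225

Rearranging demand gives qd = 300 - 2p. Equilibrium: 300 - 2p = 2p - 20, so 320 = 4p and p* = 80, q* = 140.
The ceiling of 35 is below the equilibrium price 80, so it binds.
At p = 35: qd = 300 - 2·35 = 230 and qs = 2·35 - 20 = 50.
Consumer surplus without the control is ½ · (150 - 80) · 140 = 4900.
With the ceiling, 50 units are sold at 35 (assume they go to the highest-value buyers). The demand price at q = 50 is 125, so CS = ½ · [(150 - 35) + (125 - 35)] · 50 = 5125.
Change in consumer surplus = 5125 - 4900 = 225.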